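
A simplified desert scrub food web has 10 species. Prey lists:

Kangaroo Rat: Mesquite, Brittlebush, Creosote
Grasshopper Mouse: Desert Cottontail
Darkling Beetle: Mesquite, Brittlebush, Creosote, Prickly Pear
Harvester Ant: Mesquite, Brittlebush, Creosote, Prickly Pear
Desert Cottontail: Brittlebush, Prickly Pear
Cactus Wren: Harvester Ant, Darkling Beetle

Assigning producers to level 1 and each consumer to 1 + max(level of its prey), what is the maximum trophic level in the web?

Producers (level 1): Mesquite, Brittlebush, Creosote, Prickly Pear.
Brittlebush → Desert Cottontail → Grasshopper Mouse gives Grasshopper Mouse level 3.
No species has a prey at level 3, so no species reaches level 4.

3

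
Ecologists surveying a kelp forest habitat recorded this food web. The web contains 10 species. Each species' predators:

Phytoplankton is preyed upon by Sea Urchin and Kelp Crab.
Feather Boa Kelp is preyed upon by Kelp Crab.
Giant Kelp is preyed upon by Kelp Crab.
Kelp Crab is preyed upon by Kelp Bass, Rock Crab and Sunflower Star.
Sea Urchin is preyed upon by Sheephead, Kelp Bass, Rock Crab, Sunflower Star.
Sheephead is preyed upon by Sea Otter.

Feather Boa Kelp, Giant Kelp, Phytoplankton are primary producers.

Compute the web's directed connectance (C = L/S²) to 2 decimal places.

C = 0.12

The web has S = 10 species and L = 12 feeding links.
C = L / S² = 12 / 100 = 0.1200 ≈ 0.12.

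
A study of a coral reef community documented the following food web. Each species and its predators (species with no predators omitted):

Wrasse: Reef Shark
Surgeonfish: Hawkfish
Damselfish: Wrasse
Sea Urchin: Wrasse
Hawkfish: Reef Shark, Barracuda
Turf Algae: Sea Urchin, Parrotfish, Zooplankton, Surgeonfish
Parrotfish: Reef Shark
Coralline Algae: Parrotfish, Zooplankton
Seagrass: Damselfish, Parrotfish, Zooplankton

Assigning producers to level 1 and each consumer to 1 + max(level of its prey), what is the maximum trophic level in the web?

Producers (level 1): Seagrass, Turf Algae, Coralline Algae.
Turf Algae → Sea Urchin → Wrasse → Reef Shark gives Reef Shark level 4.
No species has a prey at level 4, so no species reaches level 5.

4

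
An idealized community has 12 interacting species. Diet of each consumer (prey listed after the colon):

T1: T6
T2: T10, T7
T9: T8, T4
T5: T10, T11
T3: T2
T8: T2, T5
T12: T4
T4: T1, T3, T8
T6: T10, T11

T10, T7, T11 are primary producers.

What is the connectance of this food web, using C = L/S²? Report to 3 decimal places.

C = 0.111

The web has S = 12 species and L = 16 feeding links.
C = L / S² = 16 / 144 = 0.1111 ≈ 0.111.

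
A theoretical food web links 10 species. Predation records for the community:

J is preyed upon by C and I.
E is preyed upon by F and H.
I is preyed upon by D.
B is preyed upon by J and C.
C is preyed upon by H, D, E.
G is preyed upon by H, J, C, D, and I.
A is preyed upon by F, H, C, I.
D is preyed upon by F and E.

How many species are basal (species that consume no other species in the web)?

Basal species (no prey listed): B, A, G.
Count: 3.

3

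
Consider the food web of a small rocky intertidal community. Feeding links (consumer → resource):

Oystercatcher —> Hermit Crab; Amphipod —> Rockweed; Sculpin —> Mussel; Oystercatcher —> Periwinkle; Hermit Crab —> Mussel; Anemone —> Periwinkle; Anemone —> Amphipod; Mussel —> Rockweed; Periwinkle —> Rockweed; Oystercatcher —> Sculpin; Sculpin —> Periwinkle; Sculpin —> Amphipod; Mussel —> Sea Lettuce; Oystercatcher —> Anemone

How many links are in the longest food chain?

One longest chain: Rockweed → Mussel → Hermit Crab → Oystercatcher.
It has 4 species and 3 links.

3 links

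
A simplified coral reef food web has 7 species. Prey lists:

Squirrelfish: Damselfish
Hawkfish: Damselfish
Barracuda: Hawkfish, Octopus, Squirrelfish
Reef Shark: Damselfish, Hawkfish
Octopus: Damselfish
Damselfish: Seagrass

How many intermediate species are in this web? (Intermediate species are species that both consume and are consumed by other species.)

Intermediate species (has both prey and predators): Damselfish, Hawkfish, Octopus, Squirrelfish.
Count: 4.

4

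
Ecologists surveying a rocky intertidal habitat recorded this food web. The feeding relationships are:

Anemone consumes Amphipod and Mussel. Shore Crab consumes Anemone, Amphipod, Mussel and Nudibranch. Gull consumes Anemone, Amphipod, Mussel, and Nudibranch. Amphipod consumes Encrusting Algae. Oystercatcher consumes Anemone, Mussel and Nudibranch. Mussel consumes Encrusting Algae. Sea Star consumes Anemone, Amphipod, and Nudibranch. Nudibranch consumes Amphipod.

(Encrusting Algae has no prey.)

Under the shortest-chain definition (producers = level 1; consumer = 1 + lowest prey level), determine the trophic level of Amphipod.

Encrusting Algae is a producer → level 1.
Amphipod eats Encrusting Algae → level 2.

Trophic level 2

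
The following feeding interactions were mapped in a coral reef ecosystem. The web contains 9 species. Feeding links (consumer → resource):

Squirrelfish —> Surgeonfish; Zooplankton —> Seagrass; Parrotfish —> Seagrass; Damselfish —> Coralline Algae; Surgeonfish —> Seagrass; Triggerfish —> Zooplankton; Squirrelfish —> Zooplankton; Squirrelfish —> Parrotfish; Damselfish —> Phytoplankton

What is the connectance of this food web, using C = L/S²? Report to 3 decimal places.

The web has S = 9 species and L = 9 feeding links.
C = L / S² = 9 / 81 = 0.1111 ≈ 0.111.

C = 0.111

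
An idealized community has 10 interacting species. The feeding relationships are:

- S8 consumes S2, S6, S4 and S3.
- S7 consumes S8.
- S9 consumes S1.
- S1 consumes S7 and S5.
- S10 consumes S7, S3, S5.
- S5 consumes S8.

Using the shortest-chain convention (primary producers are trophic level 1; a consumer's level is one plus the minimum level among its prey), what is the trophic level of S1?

Trophic level 4

S4 is a producer → level 1.
S8 eats S4 → level 2.
S5 eats S8 → level 3.
S1 eats S5 → level 4.
No prey of S1 is below level 3, so 4 is the minimum.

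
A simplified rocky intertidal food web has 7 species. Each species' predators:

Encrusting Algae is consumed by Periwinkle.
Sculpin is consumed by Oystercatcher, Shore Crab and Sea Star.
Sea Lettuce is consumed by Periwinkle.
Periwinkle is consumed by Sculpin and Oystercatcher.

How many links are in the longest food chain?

3 links

One longest chain: Encrusting Algae → Periwinkle → Sculpin → Oystercatcher.
It has 4 species and 3 links.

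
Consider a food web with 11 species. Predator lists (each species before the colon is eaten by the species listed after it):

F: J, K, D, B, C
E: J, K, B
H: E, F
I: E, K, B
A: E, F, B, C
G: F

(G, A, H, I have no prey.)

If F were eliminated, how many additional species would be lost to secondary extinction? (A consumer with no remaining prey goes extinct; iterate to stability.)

1

Remove F.
Round 1: D (all prey gone) → extinct.
No further losses. Total secondary extinctions: 1.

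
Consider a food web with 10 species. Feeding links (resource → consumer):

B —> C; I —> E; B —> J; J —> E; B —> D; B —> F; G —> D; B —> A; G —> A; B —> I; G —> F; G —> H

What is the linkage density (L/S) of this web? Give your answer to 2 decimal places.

There are L = 12 links among S = 10 species.
L/S = 12/10 = 1.2000 ≈ 1.20.

L/S = 1.20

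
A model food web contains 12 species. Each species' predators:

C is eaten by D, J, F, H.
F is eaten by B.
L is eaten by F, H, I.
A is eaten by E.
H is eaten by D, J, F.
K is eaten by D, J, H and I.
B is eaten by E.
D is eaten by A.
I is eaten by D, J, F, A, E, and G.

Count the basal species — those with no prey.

Basal species (no prey listed): K, C, L.
Count: 3.

3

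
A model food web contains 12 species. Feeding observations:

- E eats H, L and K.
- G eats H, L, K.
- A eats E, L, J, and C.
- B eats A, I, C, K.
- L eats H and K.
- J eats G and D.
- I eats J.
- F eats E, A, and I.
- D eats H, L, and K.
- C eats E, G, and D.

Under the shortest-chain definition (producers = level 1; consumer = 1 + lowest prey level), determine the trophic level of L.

Trophic level 2

H is a producer → level 1.
L eats H → level 2.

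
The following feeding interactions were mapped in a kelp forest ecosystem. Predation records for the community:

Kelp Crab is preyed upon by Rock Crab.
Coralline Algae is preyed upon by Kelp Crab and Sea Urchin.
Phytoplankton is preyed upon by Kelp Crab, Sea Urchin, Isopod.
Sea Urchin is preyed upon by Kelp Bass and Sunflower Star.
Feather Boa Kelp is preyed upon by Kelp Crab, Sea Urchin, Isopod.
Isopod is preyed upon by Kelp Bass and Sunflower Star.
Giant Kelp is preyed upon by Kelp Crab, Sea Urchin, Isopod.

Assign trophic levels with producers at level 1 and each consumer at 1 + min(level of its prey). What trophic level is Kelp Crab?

Coralline Algae is a producer → level 1.
Kelp Crab eats Coralline Algae → level 2.

Trophic level 2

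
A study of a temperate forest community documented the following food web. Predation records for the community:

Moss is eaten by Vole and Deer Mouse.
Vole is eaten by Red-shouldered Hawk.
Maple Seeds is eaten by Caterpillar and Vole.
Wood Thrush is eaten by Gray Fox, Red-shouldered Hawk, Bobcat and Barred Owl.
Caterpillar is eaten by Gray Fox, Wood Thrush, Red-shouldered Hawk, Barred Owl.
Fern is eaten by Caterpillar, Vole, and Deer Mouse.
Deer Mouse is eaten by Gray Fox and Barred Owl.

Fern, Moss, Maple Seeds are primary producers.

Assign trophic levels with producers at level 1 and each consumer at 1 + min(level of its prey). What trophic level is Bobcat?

Fern is a producer → level 1.
Caterpillar eats Fern → level 2.
Wood Thrush eats Caterpillar → level 3.
Bobcat eats Wood Thrush → level 4.
No prey of Bobcat is below level 3, so 4 is the minimum.

Trophic level 4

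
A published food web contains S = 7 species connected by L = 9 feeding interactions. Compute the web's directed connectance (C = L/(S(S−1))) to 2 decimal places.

The web has S = 7 species and L = 9 feeding links.
C = L / (S(S−1)) = 9 / 42 = 0.2143 ≈ 0.21.

C = 0.21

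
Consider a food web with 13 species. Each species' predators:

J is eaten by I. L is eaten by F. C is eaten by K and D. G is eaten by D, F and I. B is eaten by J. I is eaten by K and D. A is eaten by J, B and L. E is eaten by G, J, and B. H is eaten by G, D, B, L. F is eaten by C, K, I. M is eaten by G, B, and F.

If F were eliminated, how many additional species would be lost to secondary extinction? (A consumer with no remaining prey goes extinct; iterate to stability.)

Remove F.
Round 1: C (all prey gone) → extinct.
No further losses. Total secondary extinctions: 1.

1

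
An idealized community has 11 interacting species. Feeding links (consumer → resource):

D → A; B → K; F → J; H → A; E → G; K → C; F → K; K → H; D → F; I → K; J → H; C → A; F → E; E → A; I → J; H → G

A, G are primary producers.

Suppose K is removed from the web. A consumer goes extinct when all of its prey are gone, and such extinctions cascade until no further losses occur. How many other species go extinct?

1

Remove K.
Round 1: B (all prey gone) → extinct.
No further losses. Total secondary extinctions: 1.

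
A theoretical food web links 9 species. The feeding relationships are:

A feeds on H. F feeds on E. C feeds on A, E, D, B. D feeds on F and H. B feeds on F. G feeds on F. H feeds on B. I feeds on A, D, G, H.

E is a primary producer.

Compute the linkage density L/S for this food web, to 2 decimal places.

L/S = 1.67

There are L = 15 links among S = 9 species.
L/S = 15/9 = 1.6667 ≈ 1.67.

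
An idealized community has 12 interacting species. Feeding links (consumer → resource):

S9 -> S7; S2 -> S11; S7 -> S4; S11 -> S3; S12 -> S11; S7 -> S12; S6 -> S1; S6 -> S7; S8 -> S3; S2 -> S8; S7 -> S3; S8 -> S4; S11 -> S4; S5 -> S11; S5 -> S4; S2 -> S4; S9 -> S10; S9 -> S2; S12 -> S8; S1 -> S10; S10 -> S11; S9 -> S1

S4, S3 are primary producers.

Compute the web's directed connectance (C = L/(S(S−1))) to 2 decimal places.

C = 0.17

The web has S = 12 species and L = 22 feeding links.
C = L / (S(S−1)) = 22 / 132 = 0.1667 ≈ 0.17.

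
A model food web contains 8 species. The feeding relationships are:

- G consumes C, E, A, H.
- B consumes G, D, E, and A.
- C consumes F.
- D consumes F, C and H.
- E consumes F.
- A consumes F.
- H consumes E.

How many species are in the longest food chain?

5 species

One longest chain: F → E → H → D → B.
It has 5 species and 4 links.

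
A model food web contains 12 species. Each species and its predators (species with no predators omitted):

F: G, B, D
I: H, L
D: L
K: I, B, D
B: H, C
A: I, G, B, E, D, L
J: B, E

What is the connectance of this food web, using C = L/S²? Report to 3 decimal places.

The web has S = 12 species and L = 19 feeding links.
C = L / S² = 19 / 144 = 0.1319 ≈ 0.132.

C = 0.132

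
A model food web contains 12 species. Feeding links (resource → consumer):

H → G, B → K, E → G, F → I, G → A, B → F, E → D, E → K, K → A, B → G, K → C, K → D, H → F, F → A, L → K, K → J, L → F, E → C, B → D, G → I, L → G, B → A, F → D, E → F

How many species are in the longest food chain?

One longest chain: H → F → D.
It has 3 species and 2 links.

3 species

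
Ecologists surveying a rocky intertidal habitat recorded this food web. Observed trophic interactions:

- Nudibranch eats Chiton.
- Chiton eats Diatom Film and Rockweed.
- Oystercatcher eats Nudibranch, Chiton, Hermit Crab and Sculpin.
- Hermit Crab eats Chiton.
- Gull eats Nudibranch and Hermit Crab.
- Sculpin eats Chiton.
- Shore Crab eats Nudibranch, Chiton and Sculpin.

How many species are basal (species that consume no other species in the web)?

Basal species (no prey listed): Rockweed, Diatom Film.
Count: 2.

2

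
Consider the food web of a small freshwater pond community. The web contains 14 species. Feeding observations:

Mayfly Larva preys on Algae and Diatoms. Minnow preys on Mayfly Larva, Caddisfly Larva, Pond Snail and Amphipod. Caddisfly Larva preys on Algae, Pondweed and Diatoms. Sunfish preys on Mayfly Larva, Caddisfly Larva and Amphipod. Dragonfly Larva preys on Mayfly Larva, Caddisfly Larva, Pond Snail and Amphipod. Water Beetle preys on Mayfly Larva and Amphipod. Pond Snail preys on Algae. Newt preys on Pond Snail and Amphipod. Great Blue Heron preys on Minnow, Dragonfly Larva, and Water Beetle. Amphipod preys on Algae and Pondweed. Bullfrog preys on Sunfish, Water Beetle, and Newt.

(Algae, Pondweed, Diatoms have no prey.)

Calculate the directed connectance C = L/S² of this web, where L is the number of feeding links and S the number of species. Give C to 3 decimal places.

The web has S = 14 species and L = 29 feeding links.
C = L / S² = 29 / 196 = 0.1480 ≈ 0.148.

C = 0.148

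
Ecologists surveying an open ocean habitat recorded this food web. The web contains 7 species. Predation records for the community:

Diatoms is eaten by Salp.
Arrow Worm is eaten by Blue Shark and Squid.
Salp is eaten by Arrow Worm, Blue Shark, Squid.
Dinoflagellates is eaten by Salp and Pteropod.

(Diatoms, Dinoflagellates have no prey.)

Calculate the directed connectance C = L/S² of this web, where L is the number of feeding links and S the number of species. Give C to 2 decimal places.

C = 0.16

The web has S = 7 species and L = 8 feeding links.
C = L / S² = 8 / 49 = 0.1633 ≈ 0.16.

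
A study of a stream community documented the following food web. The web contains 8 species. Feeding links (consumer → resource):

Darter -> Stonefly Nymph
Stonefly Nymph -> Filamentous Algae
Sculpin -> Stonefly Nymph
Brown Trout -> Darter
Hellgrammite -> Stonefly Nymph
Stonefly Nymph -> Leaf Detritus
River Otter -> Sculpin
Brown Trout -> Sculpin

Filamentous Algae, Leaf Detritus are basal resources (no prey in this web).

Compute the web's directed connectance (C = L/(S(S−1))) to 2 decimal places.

The web has S = 8 species and L = 8 feeding links.
C = L / (S(S−1)) = 8 / 56 = 0.1429 ≈ 0.14.

C = 0.14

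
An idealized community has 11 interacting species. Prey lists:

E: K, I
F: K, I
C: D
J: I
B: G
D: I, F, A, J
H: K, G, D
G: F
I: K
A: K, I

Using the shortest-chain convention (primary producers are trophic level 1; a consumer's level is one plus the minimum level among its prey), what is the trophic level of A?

K is a producer → level 1.
A eats K → level 2.

Trophic level 2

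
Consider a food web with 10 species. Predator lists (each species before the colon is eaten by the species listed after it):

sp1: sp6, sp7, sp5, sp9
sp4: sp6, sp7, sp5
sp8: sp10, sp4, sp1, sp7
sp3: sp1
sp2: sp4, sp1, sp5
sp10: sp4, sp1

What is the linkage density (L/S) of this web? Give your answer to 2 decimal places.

L/S = 1.70

There are L = 17 links among S = 10 species.
L/S = 17/10 = 1.7000 ≈ 1.70.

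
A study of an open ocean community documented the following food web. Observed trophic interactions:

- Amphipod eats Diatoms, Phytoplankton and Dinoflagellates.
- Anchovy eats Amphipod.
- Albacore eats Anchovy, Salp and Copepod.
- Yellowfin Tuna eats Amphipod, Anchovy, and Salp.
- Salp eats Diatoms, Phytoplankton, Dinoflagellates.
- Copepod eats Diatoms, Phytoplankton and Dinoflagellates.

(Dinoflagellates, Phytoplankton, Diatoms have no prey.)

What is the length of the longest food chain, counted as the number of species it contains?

One longest chain: Dinoflagellates → Amphipod → Anchovy → Albacore.
It has 4 species and 3 links.

4 species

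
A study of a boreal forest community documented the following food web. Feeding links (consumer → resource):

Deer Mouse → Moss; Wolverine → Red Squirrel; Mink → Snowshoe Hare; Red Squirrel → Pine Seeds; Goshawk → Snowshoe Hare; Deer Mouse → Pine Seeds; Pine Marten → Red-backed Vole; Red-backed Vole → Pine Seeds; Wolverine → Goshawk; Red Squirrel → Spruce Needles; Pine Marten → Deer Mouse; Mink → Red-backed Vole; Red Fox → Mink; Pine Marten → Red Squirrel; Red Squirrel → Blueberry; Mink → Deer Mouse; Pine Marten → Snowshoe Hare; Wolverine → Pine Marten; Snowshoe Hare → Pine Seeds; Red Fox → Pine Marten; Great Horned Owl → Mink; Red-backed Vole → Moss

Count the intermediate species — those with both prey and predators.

7

Intermediate species (has both prey and predators): Deer Mouse, Red Squirrel, Red-backed Vole, Snowshoe Hare, Mink, Pine Marten, Goshawk.
Count: 7.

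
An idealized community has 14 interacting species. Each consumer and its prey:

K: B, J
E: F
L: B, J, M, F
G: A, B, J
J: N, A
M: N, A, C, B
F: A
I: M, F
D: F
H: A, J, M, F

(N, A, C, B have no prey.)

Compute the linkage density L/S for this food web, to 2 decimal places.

L/S = 1.71

There are L = 24 links among S = 14 species.
L/S = 24/14 = 1.7143 ≈ 1.71.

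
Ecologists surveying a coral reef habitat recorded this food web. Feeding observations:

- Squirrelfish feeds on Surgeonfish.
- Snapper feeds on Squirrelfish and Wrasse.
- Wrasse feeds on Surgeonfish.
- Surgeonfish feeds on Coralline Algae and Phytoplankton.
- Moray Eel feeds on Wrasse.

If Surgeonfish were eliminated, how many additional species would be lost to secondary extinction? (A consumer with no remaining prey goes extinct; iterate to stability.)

4

Remove Surgeonfish.
Round 1: Squirrelfish (all prey gone), Wrasse (all prey gone) → extinct.
Round 2: Moray Eel (all prey gone), Snapper (all prey gone) → extinct.
No further losses. Total secondary extinctions: 4.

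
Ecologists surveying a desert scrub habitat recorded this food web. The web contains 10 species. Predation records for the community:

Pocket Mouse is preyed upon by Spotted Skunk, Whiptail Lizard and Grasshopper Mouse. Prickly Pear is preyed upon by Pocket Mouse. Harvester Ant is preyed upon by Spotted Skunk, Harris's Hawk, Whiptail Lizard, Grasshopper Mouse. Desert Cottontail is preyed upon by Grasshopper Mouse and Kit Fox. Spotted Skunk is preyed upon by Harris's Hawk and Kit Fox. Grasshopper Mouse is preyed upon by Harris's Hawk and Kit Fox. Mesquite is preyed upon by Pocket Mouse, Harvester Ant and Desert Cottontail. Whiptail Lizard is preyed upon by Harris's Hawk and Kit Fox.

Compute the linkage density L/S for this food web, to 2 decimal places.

There are L = 19 links among S = 10 species.
L/S = 19/10 = 1.9000 ≈ 1.90.

L/S = 1.90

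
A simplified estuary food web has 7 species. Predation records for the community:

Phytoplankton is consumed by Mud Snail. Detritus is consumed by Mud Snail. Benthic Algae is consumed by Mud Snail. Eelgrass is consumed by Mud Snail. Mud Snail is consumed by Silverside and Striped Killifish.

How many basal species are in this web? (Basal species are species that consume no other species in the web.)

4

Basal species (no prey listed): Detritus, Phytoplankton, Eelgrass, Benthic Algae.
Count: 4.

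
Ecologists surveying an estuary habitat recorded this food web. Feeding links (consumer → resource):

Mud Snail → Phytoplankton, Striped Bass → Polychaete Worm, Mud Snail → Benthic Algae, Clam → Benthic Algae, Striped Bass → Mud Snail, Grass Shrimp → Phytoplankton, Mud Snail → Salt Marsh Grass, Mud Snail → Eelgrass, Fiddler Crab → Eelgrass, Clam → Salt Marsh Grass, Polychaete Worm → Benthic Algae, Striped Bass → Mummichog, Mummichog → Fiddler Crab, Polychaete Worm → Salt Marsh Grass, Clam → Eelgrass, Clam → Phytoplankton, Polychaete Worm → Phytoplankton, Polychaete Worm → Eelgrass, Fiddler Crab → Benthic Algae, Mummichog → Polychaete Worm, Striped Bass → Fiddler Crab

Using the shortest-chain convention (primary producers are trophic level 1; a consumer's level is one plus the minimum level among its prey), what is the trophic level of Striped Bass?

Trophic level 3

Phytoplankton is a producer → level 1.
Polychaete Worm eats Phytoplankton → level 2.
Striped Bass eats Polychaete Worm → level 3.
No prey of Striped Bass is below level 2, so 3 is the minimum.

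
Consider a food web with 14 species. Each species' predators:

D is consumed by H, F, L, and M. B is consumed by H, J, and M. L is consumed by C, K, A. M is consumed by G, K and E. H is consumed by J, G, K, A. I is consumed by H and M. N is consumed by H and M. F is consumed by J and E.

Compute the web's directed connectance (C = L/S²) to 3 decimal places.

The web has S = 14 species and L = 23 feeding links.
C = L / S² = 23 / 196 = 0.1173 ≈ 0.117.

C = 0.117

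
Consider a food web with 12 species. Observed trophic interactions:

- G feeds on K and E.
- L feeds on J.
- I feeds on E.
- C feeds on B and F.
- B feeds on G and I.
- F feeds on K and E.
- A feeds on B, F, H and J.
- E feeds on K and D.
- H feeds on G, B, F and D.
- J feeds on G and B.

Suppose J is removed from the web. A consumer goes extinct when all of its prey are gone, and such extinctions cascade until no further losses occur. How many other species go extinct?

Remove J.
Round 1: L (all prey gone) → extinct.
No further losses. Total secondary extinctions: 1.

1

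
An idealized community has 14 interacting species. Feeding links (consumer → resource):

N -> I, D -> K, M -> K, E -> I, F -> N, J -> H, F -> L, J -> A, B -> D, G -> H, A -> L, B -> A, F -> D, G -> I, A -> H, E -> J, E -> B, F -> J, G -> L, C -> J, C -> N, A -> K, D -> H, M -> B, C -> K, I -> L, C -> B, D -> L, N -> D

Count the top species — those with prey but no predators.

5

Top species (has prey, but nothing eats it): G, M, F, C, E.
Count: 5.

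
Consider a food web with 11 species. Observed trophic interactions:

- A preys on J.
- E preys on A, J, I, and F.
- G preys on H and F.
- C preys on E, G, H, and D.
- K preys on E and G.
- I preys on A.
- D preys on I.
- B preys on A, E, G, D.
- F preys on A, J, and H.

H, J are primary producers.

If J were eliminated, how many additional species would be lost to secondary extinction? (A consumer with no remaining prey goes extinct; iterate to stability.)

Remove J.
Round 1: A (all prey gone) → extinct.
Round 2: I (all prey gone) → extinct.
Round 3: D (all prey gone) → extinct.
No further losses. Total secondary extinctions: 3.

3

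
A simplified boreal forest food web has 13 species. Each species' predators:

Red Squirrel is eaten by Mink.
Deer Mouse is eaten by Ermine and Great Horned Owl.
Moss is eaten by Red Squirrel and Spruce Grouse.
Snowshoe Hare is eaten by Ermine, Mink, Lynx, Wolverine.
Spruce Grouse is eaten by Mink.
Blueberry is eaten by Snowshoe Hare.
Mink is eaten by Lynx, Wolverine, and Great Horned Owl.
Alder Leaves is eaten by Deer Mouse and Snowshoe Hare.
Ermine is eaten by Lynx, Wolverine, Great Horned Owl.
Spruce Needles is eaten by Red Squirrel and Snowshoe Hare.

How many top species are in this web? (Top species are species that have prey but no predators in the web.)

3

Top species (has prey, but nothing eats it): Lynx, Wolverine, Great Horned Owl.
Count: 3.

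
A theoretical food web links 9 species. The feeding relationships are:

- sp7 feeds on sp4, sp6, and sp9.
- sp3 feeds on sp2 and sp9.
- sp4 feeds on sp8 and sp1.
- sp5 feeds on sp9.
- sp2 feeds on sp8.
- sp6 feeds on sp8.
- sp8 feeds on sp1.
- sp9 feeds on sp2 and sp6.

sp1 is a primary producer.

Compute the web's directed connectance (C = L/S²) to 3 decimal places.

The web has S = 9 species and L = 13 feeding links.
C = L / S² = 13 / 81 = 0.1605 ≈ 0.160.

C = 0.160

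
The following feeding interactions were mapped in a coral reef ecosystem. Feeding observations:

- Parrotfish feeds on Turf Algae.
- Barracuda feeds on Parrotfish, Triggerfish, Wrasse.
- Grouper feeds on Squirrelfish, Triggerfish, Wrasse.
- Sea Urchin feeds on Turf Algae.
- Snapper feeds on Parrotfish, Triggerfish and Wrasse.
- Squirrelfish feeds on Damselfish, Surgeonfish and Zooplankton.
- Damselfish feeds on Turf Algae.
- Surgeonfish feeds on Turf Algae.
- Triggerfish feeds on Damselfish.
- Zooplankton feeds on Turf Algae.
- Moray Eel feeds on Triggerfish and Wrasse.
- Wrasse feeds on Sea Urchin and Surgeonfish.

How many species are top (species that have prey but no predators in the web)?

Top species (has prey, but nothing eats it): Snapper, Grouper, Moray Eel, Barracuda.
Count: 4.

4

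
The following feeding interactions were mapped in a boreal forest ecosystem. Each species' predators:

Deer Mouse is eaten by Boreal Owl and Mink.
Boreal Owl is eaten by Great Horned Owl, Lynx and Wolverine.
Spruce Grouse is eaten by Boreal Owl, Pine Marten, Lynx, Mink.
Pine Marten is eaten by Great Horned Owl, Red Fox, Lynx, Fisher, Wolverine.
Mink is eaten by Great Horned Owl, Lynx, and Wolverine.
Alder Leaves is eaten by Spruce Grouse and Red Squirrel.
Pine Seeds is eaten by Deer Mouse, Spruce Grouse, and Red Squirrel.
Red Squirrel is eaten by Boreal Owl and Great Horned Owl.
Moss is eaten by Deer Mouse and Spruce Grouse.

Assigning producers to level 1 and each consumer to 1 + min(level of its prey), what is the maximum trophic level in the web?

Producers (level 1): Alder Leaves, Pine Seeds, Moss.
Following each consumer down to its lowest-level prey: Alder Leaves → Spruce Grouse → Pine Marten → Red Fox (levels 1 through 4).
All prey of Red Fox (Pine Marten 3) are at level 3 or above, so Red Fox is at level 1 + 3 = 4.
Every consumer has at least one prey at level 3 or below, so none exceeds level 4.

4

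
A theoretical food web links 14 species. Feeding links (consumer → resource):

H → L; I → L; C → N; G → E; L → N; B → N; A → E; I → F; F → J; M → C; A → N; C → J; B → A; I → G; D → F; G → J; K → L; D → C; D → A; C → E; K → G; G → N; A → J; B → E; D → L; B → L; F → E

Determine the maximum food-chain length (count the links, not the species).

2 links

One longest chain: E → C → M.
It has 3 species and 2 links.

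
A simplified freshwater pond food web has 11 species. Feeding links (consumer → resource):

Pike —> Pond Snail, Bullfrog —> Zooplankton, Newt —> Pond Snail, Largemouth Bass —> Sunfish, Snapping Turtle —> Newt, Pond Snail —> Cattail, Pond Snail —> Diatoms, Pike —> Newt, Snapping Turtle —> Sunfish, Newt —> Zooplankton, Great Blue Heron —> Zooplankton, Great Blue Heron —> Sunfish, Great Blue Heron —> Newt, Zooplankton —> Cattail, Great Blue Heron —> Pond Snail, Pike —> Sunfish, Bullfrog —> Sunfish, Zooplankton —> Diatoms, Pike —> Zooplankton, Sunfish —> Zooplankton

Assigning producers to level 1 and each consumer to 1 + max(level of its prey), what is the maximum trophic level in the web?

Producers (level 1): Cattail, Diatoms.
Cattail → Zooplankton → Sunfish → Great Blue Heron gives Great Blue Heron level 4.
No species has a prey at level 4, so no species reaches level 5.

4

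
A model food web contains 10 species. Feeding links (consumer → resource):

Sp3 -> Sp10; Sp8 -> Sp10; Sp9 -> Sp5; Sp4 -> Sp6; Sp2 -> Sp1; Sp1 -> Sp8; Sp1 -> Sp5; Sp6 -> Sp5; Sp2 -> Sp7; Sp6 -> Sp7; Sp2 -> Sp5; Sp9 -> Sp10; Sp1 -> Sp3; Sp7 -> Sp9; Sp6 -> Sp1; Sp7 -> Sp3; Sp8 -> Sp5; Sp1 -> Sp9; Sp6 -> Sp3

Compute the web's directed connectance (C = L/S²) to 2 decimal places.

The web has S = 10 species and L = 19 feeding links.
C = L / S² = 19 / 100 = 0.1900 ≈ 0.19.

C = 0.19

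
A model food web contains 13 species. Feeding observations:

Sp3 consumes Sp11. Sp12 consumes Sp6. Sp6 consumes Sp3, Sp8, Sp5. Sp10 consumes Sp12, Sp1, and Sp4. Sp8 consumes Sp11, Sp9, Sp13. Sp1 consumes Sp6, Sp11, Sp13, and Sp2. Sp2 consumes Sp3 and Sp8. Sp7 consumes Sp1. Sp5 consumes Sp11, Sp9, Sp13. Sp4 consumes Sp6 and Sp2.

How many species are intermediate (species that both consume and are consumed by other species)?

Intermediate species (has both prey and predators): Sp5, Sp8, Sp3, Sp2, Sp6, Sp1, Sp4, Sp12.
Count: 8.

8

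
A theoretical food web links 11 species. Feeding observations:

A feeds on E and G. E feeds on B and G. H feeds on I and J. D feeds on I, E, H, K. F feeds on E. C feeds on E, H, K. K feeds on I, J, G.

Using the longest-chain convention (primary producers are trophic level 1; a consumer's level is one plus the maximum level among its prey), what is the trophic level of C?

Trophic level 3

G is a producer → level 1.
E eats G (level 1); other prey at levels: B 1 → level 2.
C eats E (level 2); other prey at levels: H 2, K 2 → level 3.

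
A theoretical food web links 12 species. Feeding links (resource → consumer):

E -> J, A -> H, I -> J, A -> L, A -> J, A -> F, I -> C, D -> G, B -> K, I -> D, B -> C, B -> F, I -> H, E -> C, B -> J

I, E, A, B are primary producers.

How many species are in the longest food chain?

One longest chain: I → D → G.
It has 3 species and 2 links.

3 species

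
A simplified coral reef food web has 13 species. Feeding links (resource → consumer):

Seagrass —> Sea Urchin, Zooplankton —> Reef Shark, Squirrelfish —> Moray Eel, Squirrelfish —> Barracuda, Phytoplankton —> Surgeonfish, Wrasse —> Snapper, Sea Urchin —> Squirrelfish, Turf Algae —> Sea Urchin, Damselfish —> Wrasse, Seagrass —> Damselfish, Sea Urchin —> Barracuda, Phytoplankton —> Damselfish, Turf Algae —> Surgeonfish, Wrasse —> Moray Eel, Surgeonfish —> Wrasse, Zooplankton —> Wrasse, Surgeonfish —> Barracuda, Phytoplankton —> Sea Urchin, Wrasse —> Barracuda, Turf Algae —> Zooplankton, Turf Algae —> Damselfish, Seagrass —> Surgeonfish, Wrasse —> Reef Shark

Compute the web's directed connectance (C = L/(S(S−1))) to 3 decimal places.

The web has S = 13 species and L = 23 feeding links.
C = L / (S(S−1)) = 23 / 156 = 0.1474 ≈ 0.147.

C = 0.147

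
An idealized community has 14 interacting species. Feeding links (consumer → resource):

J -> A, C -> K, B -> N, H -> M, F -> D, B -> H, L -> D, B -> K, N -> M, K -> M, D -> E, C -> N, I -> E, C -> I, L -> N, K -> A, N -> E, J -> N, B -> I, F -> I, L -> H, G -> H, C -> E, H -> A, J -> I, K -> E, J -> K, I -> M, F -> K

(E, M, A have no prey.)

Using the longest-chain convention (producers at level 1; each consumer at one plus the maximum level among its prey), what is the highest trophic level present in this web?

3

Producers (level 1): E, M, A.
E → N → B gives B level 3.
No species has a prey at level 3, so no species reaches level 4.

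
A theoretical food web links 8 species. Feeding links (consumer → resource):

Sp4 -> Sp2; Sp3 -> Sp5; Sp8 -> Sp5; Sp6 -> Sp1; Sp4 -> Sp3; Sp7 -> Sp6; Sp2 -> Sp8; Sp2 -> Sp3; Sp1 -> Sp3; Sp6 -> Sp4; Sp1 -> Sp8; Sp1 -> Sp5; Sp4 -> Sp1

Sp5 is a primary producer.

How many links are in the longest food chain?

5 links

One longest chain: Sp5 → Sp3 → Sp2 → Sp4 → Sp6 → Sp7.
It has 6 species and 5 links.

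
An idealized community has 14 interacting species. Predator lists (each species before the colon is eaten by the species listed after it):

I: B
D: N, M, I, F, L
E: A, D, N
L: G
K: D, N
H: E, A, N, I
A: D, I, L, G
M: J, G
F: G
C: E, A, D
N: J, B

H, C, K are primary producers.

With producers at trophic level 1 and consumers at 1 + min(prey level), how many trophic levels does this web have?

3

Producers (level 1): H, C, K.
Following each consumer down to its lowest-level prey: C → D → M (levels 1 through 3).
All prey of M (D 2) are at level 2 or above, so M is at level 1 + 2 = 3.
Every consumer has at least one prey at level 2 or below, so none exceeds level 3.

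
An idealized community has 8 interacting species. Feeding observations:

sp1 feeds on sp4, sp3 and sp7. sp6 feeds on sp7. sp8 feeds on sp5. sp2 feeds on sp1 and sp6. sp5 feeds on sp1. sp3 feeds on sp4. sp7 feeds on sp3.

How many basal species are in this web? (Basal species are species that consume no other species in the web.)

1

Basal species (no prey listed): sp4.
Count: 1.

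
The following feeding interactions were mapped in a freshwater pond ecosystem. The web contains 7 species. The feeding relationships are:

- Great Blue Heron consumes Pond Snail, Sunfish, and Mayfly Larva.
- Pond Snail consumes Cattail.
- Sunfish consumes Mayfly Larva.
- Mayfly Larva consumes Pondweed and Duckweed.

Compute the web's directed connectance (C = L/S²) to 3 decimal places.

C = 0.143

The web has S = 7 species and L = 7 feeding links.
C = L / S² = 7 / 49 = 0.1429 ≈ 0.143.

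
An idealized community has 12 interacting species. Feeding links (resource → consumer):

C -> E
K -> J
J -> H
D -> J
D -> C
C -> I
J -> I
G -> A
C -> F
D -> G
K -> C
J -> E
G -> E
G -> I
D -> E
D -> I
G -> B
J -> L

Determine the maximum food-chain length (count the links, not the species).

One longest chain: K → J → E.
It has 3 species and 2 links.

2 links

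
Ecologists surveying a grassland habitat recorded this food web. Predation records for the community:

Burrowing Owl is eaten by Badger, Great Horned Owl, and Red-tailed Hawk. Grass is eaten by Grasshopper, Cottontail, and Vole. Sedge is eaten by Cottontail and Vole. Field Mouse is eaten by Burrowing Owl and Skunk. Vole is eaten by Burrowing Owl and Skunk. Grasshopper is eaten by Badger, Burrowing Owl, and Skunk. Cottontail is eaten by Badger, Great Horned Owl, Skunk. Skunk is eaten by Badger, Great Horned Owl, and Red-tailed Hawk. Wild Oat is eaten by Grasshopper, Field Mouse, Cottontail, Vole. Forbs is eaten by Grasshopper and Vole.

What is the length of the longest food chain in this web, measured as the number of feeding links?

3 links

One longest chain: Wild Oat → Field Mouse → Burrowing Owl → Great Horned Owl.
It has 4 species and 3 links.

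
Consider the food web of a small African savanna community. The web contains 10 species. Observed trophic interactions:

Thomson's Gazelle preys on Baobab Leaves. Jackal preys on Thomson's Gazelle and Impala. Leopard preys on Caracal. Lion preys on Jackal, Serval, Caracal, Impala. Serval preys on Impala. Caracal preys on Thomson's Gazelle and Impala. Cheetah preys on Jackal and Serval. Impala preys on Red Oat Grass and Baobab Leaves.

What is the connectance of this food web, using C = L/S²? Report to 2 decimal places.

C = 0.15

The web has S = 10 species and L = 15 feeding links.
C = L / S² = 15 / 100 = 0.1500 ≈ 0.15.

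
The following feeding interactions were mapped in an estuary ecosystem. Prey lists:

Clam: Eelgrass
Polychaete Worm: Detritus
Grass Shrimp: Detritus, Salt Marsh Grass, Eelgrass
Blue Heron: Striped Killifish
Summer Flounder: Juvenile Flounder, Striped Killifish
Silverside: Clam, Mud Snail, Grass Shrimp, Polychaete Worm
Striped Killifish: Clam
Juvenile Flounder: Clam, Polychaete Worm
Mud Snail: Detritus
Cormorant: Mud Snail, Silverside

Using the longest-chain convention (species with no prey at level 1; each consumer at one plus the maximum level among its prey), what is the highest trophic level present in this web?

Basal resources (level 1): Detritus, Salt Marsh Grass, Eelgrass.
Eelgrass → Clam → Silverside → Cormorant gives Cormorant level 4.
No species has a prey at level 4, so no species reaches level 5.

4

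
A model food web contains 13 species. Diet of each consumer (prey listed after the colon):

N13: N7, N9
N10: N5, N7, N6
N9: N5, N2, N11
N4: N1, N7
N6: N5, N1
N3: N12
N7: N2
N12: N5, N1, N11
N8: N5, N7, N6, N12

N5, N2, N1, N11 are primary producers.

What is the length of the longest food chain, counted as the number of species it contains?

3 species

One longest chain: N2 → N7 → N4.
It has 3 species and 2 links.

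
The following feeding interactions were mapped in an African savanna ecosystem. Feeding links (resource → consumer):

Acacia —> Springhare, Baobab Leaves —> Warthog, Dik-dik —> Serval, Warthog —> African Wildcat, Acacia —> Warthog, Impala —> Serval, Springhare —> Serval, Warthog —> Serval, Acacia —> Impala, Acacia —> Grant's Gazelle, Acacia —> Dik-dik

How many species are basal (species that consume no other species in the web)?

Basal species (no prey listed): Baobab Leaves, Acacia.
Count: 2.

2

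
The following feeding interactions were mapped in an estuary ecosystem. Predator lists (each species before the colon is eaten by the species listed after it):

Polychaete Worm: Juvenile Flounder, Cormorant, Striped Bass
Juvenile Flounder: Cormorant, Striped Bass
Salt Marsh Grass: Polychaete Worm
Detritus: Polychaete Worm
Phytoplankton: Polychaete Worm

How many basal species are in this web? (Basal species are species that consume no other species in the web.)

3

Basal species (no prey listed): Detritus, Phytoplankton, Salt Marsh Grass.
Count: 3.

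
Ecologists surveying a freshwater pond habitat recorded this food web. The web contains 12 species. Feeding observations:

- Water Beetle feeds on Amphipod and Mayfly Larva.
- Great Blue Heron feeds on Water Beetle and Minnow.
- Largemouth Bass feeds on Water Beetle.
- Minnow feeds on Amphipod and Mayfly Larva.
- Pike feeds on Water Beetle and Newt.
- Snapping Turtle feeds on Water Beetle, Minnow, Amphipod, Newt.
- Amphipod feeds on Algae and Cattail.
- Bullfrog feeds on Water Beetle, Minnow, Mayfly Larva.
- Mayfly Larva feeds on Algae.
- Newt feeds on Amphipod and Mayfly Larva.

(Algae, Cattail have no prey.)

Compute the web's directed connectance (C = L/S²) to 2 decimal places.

C = 0.15

The web has S = 12 species and L = 21 feeding links.
C = L / S² = 21 / 144 = 0.1458 ≈ 0.15.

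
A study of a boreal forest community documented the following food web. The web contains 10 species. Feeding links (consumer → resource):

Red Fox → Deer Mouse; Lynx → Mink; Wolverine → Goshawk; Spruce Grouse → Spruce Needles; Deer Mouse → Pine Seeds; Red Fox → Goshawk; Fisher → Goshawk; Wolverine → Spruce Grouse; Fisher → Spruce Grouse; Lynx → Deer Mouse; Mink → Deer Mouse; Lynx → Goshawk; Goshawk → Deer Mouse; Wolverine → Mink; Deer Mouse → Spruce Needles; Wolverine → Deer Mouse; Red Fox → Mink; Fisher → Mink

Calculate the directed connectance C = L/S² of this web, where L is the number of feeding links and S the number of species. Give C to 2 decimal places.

C = 0.18

The web has S = 10 species and L = 18 feeding links.
C = L / S² = 18 / 100 = 0.1800 ≈ 0.18.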